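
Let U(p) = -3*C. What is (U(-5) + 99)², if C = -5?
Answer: 12996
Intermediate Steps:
U(p) = 15 (U(p) = -3*(-5) = 15)
(U(-5) + 99)² = (15 + 99)² = 114² = 12996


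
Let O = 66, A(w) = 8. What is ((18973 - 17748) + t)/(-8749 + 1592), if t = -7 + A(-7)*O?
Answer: -1746/7157 ≈ -0.24396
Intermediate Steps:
t = 521 (t = -7 + 8*66 = -7 + 528 = 521)
((18973 - 17748) + t)/(-8749 + 1592) = ((18973 - 17748) + 521)/(-8749 + 1592) = (1225 + 521)/(-7157) = 1746*(-1/7157) = -1746/7157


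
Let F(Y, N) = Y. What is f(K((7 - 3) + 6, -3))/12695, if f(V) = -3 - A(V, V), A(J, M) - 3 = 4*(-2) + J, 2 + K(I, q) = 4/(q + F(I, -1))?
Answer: 24/88865 ≈ 0.00027007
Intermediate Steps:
K(I, q) = -2 + 4/(I + q) (K(I, q) = -2 + 4/(q + I) = -2 + 4/(I + q))
A(J, M) = -5 + J (A(J, M) = 3 + (4*(-2) + J) = 3 + (-8 + J) = -5 + J)
f(V) = 2 - V (f(V) = -3 - (-5 + V) = -3 + (5 - V) = 2 - V)
f(K((7 - 3) + 6, -3))/12695 = (2 - 2*(2 - ((7 - 3) + 6) - 1*(-3))/(((7 - 3) + 6) - 3))/12695 = (2 - 2*(2 - (4 + 6) + 3)/((4 + 6) - 3))*(1/12695) = (2 - 2*(2 - 1*10 + 3)/(10 - 3))*(1/12695) = (2 - 2*(2 - 10 + 3)/7)*(1/12695) = (2 - 2*(-5)/7)*(1/12695) = (2 - 1*(-10/7))*(1/12695) = (2 + 10/7)*(1/12695) = (24/7)*(1/12695) = 24/88865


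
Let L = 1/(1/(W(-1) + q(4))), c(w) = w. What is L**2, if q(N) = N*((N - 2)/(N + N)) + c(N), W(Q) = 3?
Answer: 64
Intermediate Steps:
q(N) = -1 + 3*N/2 (q(N) = N*((N - 2)/(N + N)) + N = N*((-2 + N)/((2*N))) + N = N*((-2 + N)*(1/(2*N))) + N = N*((-2 + N)/(2*N)) + N = (-1 + N/2) + N = -1 + 3*N/2)
L = 8 (L = 1/(1/(3 + (-1 + (3/2)*4))) = 1/(1/(3 + (-1 + 6))) = 1/(1/(3 + 5)) = 1/(1/8) = 8)
L**2 = 8**2 = 64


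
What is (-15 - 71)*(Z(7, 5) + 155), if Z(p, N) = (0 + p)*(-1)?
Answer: -12728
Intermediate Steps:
Z(p, N) = -p (Z(p, N) = p*(-1) = -p)
(-15 - 71)*(Z(7, 5) + 155) = (-15 - 71)*(-1*7 + 155) = -86*(-7 + 155) = -86*148 = -12728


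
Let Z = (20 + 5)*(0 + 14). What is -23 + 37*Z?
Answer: 12927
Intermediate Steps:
Z = 350 (Z = 25*14 = 350)
-23 + 37*Z = -23 + 37*350 = -23 + 12950 = 12927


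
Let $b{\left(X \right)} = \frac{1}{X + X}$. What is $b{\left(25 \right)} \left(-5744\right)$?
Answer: $- \frac{2872}{25} \approx -114.88$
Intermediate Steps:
$b{\left(X \right)} = \frac{1}{2 X}$
$b{\left(25 \right)} \left(-5744\right) = \frac{1}{2 \cdot 25} \left(-5744\right) = \frac{1}{2} \cdot \frac{1}{25} \left(-5744\right) = \frac{1}{50} \left(-5744\right) = - \frac{2872}{25}$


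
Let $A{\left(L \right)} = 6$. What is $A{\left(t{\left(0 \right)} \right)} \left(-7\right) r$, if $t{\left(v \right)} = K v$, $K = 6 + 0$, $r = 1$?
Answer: $-42$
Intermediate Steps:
$K = 6$
$t{\left(v \right)} = 6 v$
$A{\left(t{\left(0 \right)} \right)} \left(-7\right) r = 6 \left(-7\right) 1 = \left(-42\right) 1 = -42$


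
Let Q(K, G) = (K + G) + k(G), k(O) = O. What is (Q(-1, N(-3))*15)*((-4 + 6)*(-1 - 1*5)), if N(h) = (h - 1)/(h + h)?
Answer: -60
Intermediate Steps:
N(h) = (-1 + h)/(2*h) (N(h) = (-1 + h)/((2*h)) = (-1 + h)*(1/(2*h)) = (-1 + h)/(2*h))
Q(K, G) = K + 2*G (Q(K, G) = (K + G) + G = (G + K) + G = K + 2*G)
(Q(-1, N(-3))*15)*((-4 + 6)*(-1 - 1*5)) = ((-1 + 2*((1/2)*(-1 - 3)/(-3)))*15)*((-4 + 6)*(-1 - 1*5)) = ((-1 + 2*((1/2)*(-1/3)*(-4)))*15)*(2*(-1 - 5)) = ((-1 + 2*(2/3))*15)*(2*(-6)) = ((-1 + 4/3)*15)*(-12) = ((1/3)*15)*(-12) = 5*(-12) = -60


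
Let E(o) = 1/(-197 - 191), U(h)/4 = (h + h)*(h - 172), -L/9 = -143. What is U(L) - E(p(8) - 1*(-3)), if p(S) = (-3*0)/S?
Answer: 4454255521/388 ≈ 1.1480e+7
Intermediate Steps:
L = 1287 (L = -9*(-143) = 1287)
U(h) = 8*h*(-172 + h) (U(h) = 4*((h + h)*(h - 172)) = 4*((2*h)*(-172 + h)) = 4*(2*h*(-172 + h)) = 8*h*(-172 + h))
p(S) = 0 (p(S) = 0/S = 0)
E(o) = -1/388 (E(o) = 1/(-388) = -1/388)
U(L) - E(p(8) - 1*(-3)) = 8*1287*(-172 + 1287) - 1*(-1/388) = 8*1287*1115 + 1/388 = 11480040 + 1/388 = 4454255521/388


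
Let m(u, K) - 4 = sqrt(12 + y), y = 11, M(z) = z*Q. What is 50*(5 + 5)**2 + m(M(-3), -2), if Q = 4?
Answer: 5004 + sqrt(23) ≈ 5008.8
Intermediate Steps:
M(z) = 4*z (M(z) = z*4 = 4*z)
m(u, K) = 4 + sqrt(23) (m(u, K) = 4 + sqrt(12 + 11) = 4 + sqrt(23))
50*(5 + 5)**2 + m(M(-3), -2) = 50*(5 + 5)**2 + (4 + sqrt(23)) = 50*10**2 + (4 + sqrt(23)) = 50*100 + (4 + sqrt(23)) = 5000 + (4 + sqrt(23)) = 5004 + sqrt(23)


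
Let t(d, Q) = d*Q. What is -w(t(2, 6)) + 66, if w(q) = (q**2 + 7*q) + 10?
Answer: -172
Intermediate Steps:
t(d, Q) = Q*d
w(q) = 10 + q**2 + 7*q
-w(t(2, 6)) + 66 = -(10 + (6*2)**2 + 7*(6*2)) + 66 = -(10 + 12**2 + 7*12) + 66 = -(10 + 144 + 84) + 66 = -1*238 + 66 = -238 + 66 = -172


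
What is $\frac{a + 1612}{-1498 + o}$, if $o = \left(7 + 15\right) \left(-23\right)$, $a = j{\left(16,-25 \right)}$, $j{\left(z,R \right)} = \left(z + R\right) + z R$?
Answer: $- \frac{401}{668} \approx -0.6003$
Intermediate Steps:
$j{\left(z,R \right)} = R + z + R z$ ($j{\left(z,R \right)} = \left(R + z\right) + R z = R + z + R z$)
$a = -409$ ($a = -25 + 16 - 400 = -409$)
$o = -506$ ($o = 22 \left(-23\right) = -506$)
$\frac{a + 1612}{-1498 + o} = \frac{-409 + 1612}{-1498 - 506} = \frac{1203}{-2004} = 1203 \left(- \frac{1}{2004}\right) = - \frac{401}{668}$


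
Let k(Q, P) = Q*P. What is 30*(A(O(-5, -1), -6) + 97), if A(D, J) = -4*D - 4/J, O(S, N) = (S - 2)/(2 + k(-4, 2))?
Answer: 2790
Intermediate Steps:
k(Q, P) = P*Q
O(S, N) = ⅓ - S/6 (O(S, N) = (S - 2)/(2 + 2*(-4)) = (-2 + S)/(2 - 8) = (-2 + S)/(-6) = (-2 + S)*(-⅙) = ⅓ - S/6)
30*(A(O(-5, -1), -6) + 97) = 30*((-4*(⅓ - ⅙*(-5)) - 4/(-6)) + 97) = 30*((-4*(⅓ + ⅚) - 4*(-⅙)) + 97) = 30*((-4*7/6 + ⅔) + 97) = 30*((-14/3 + ⅔) + 97) = 30*(-4 + 97) = 30*93 = 2790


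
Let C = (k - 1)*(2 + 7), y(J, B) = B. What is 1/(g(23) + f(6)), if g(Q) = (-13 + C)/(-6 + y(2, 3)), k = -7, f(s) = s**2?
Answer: 3/193 ≈ 0.015544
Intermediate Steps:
C = -72 (C = (-7 - 1)*(2 + 7) = -8*9 = -72)
g(Q) = 85/3 (g(Q) = (-13 - 72)/(-6 + 3) = -85/(-3) = -85*(-1/3) = 85/3)
1/(g(23) + f(6)) = 1/(85/3 + 6**2) = 1/(85/3 + 36) = 1/(193/3) = 3/193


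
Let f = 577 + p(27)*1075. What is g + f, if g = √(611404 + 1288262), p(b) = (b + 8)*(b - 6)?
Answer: 790702 + 3*√211074 ≈ 7.9208e+5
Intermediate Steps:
p(b) = (-6 + b)*(8 + b) (p(b) = (8 + b)*(-6 + b) = (-6 + b)*(8 + b))
f = 790702 (f = 577 + (-48 + 27² + 2*27)*1075 = 577 + (-48 + 729 + 54)*1075 = 577 + 735*1075 = 577 + 790125 = 790702)
g = 3*√211074 (g = √1899666 = 3*√211074 ≈ 1378.3)
g + f = 3*√211074 + 790702 = 790702 + 3*√211074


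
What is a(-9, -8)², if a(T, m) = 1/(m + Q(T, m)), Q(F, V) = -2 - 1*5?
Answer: 1/225 ≈ 0.0044444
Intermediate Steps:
Q(F, V) = -7 (Q(F, V) = -2 - 5 = -7)
a(T, m) = 1/(-7 + m) (a(T, m) = 1/(m - 7) = 1/(-7 + m))
a(-9, -8)² = (1/(-7 - 8))² = (1/(-15))² = (-1/15)² = 1/225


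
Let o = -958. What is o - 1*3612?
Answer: -4570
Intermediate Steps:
o - 1*3612 = -958 - 1*3612 = -958 - 3612 = -4570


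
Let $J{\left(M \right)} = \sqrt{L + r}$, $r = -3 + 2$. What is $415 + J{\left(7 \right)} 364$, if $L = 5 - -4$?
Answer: $415 + 728 \sqrt{2} \approx 1444.5$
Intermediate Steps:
$L = 9$ ($L = 5 + 4 = 9$)
$r = -1$
$J{\left(M \right)} = 2 \sqrt{2}$ ($J{\left(M \right)} = \sqrt{9 - 1} = \sqrt{8} = 2 \sqrt{2}$)
$415 + J{\left(7 \right)} 364 = 415 + 2 \sqrt{2} \cdot 364 = 415 + 728 \sqrt{2}$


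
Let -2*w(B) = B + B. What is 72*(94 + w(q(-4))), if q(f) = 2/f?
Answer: 6804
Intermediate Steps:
w(B) = -B (w(B) = -(B + B)/2 = -B)
72*(94 + w(q(-4))) = 72*(94 - 2/(-4)) = 72*(94 - 2*(-1)/4) = 72*(94 - 1*(-1/2)) = 72*(94 + 1/2) = 72*(189/2) = 6804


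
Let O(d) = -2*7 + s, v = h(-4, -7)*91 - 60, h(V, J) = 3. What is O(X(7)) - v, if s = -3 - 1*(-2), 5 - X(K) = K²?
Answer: -228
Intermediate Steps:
X(K) = 5 - K²
s = -1 (s = -3 + 2 = -1)
v = 213 (v = 3*91 - 60 = 273 - 60 = 213)
O(d) = -15 (O(d) = -2*7 - 1 = -14 - 1 = -15)
O(X(7)) - v = -15 - 1*213 = -15 - 213 = -228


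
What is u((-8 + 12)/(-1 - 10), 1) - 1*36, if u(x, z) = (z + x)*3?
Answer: -375/11 ≈ -34.091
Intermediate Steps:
u(x, z) = 3*x + 3*z (u(x, z) = (x + z)*3 = 3*x + 3*z)
u((-8 + 12)/(-1 - 10), 1) - 1*36 = (3*((-8 + 12)/(-1 - 10)) + 3*1) - 1*36 = (3*(4/(-11)) + 3) - 36 = (3*(4*(-1/11)) + 3) - 36 = (3*(-4/11) + 3) - 36 = (-12/11 + 3) - 36 = 21/11 - 36 = -375/11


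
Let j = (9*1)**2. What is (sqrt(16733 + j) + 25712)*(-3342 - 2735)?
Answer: -156251824 - 6077*sqrt(16814) ≈ -1.5704e+8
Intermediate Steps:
j = 81 (j = 9**2 = 81)
(sqrt(16733 + j) + 25712)*(-3342 - 2735) = (sqrt(16733 + 81) + 25712)*(-3342 - 2735) = (sqrt(16814) + 25712)*(-6077) = (25712 + sqrt(16814))*(-6077) = -156251824 - 6077*sqrt(16814)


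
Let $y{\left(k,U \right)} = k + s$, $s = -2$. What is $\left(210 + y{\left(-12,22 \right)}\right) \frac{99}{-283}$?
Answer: $- \frac{19404}{283} \approx -68.565$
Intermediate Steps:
$y{\left(k,U \right)} = -2 + k$ ($y{\left(k,U \right)} = k - 2 = -2 + k$)
$\left(210 + y{\left(-12,22 \right)}\right) \frac{99}{-283} = \left(210 - 14\right) \frac{99}{-283} = \left(210 - 14\right) 99 \left(- \frac{1}{283}\right) = 196 \left(- \frac{99}{283}\right) = - \frac{19404}{283}$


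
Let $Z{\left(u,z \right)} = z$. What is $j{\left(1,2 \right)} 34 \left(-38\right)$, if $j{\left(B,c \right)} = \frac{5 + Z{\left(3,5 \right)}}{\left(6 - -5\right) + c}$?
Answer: $- \frac{12920}{13} \approx -993.85$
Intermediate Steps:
$j{\left(B,c \right)} = \frac{10}{11 + c}$ ($j{\left(B,c \right)} = \frac{5 + 5}{\left(6 - -5\right) + c} = \frac{10}{\left(6 + 5\right) + c} = \frac{10}{11 + c}$)
$j{\left(1,2 \right)} 34 \left(-38\right) = \frac{10}{11 + 2} \cdot 34 \left(-38\right) = \frac{10}{13} \cdot 34 \left(-38\right) = \frac{340}{13} \left(-38\right) = - \frac{12920}{13}$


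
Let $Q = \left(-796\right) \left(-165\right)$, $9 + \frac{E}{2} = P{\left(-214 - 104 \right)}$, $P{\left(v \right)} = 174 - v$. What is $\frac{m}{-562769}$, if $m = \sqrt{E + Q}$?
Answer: $- \frac{\sqrt{132306}}{562769} \approx -0.00064634$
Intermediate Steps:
$E = 966$ ($E = -18 + 2 \left(174 - \left(-214 - 104\right)\right) = -18 + 2 \left(174 - -318\right) = -18 + 2 \left(174 + 318\right) = -18 + 2 \cdot 492 = -18 + 984 = 966$)
$Q = 131340$
$m = \sqrt{132306}$ ($m = \sqrt{966 + 131340} = \sqrt{132306} \approx 363.74$)
$\frac{m}{-562769} = \frac{\sqrt{132306}}{-562769} = \sqrt{132306} \left(- \frac{1}{562769}\right) = - \frac{\sqrt{132306}}{562769}$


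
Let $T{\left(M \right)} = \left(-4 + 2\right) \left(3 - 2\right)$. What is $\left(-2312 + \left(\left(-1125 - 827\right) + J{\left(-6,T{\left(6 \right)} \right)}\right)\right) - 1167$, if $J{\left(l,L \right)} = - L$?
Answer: $-5429$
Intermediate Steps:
$T{\left(M \right)} = -2$ ($T{\left(M \right)} = \left(-2\right) 1 = -2$)
$\left(-2312 + \left(\left(-1125 - 827\right) + J{\left(-6,T{\left(6 \right)} \right)}\right)\right) - 1167 = \left(-2312 - 1950\right) - 1167 = -4262 - 1167 = -5429$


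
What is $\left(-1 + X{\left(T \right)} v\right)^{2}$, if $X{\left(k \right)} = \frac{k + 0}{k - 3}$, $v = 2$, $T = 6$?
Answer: $9$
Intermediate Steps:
$X{\left(k \right)} = \frac{k}{-3 + k}$
$\left(-1 + X{\left(T \right)} v\right)^{2} = \left(-1 + \frac{6}{-3 + 6} \cdot 2\right)^{2} = \left(-1 + \frac{6}{3} \cdot 2\right)^{2} = \left(-1 + 6 \cdot \frac{1}{3} \cdot 2\right)^{2} = \left(-1 + 2 \cdot 2\right)^{2} = \left(-1 + 4\right)^{2} = 3^{2} = 9$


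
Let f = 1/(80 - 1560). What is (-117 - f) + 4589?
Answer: 6618561/1480 ≈ 4472.0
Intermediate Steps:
f = -1/1480 (f = 1/(-1480) = -1/1480 ≈ -0.00067568)
(-117 - f) + 4589 = (-117 - 1*(-1/1480)) + 4589 = (-117 + 1/1480) + 4589 = -173159/1480 + 4589 = 6618561/1480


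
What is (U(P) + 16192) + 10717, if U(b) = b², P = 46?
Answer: 29025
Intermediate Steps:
(U(P) + 16192) + 10717 = (46² + 16192) + 10717 = (2116 + 16192) + 10717 = 18308 + 10717 = 29025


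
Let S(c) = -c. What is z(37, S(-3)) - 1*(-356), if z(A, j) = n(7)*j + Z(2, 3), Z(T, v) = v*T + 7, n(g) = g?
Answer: 390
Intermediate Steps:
Z(T, v) = 7 + T*v (Z(T, v) = T*v + 7 = 7 + T*v)
z(A, j) = 13 + 7*j (z(A, j) = 7*j + (7 + 2*3) = 7*j + (7 + 6) = 7*j + 13 = 13 + 7*j)
z(37, S(-3)) - 1*(-356) = (13 + 7*(-1*(-3))) - 1*(-356) = (13 + 7*3) + 356 = (13 + 21) + 356 = 34 + 356 = 390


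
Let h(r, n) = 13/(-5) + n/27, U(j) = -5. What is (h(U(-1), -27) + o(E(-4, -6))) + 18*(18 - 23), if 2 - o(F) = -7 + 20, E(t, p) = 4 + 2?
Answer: -523/5 ≈ -104.60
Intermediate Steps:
E(t, p) = 6
h(r, n) = -13/5 + n/27 (h(r, n) = 13*(-⅕) + n*(1/27) = -13/5 + n/27)
o(F) = -11 (o(F) = 2 - (-7 + 20) = 2 - 1*13 = 2 - 13 = -11)
(h(U(-1), -27) + o(E(-4, -6))) + 18*(18 - 23) = ((-13/5 + (1/27)*(-27)) - 11) + 18*(18 - 23) = ((-13/5 - 1) - 11) + 18*(-5) = (-18/5 - 11) - 90 = -73/5 - 90 = -523/5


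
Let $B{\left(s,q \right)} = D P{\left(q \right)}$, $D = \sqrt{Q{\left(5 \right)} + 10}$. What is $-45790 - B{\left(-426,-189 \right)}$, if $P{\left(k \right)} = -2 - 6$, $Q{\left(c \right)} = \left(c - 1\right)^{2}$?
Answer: $-45790 + 8 \sqrt{26} \approx -45749.0$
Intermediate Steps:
$Q{\left(c \right)} = \left(-1 + c\right)^{2}$
$P{\left(k \right)} = -8$ ($P{\left(k \right)} = -2 - 6 = -8$)
$D = \sqrt{26}$ ($D = \sqrt{\left(-1 + 5\right)^{2} + 10} = \sqrt{4^{2} + 10} = \sqrt{16 + 10} = \sqrt{26} \approx 5.099$)
$B{\left(s,q \right)} = - 8 \sqrt{26}$ ($B{\left(s,q \right)} = \sqrt{26} \left(-8\right) = - 8 \sqrt{26}$)
$-45790 - B{\left(-426,-189 \right)} = -45790 - - 8 \sqrt{26} = -45790 + 8 \sqrt{26}$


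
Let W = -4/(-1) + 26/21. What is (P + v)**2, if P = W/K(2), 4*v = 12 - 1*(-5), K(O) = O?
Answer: 332929/7056 ≈ 47.184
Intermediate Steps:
v = 17/4 (v = (12 - 1*(-5))/4 = (12 + 5)/4 = (1/4)*17 = 17/4 ≈ 4.2500)
W = 110/21 (W = -4*(-1) + 26*(1/21) = 4 + 26/21 = 110/21 ≈ 5.2381)
P = 55/21 (P = (110/21)/2 = (110/21)*(1/2) = 55/21 ≈ 2.6190)
(P + v)**2 = (55/21 + 17/4)**2 = (577/84)**2 = 332929/7056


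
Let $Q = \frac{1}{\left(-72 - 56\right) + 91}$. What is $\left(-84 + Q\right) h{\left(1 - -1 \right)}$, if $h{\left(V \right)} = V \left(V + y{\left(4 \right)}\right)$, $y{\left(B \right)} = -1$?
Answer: $- \frac{6218}{37} \approx -168.05$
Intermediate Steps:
$Q = - \frac{1}{37}$ ($Q = \frac{1}{\left(-72 - 56\right) + 91} = \frac{1}{-128 + 91} = \frac{1}{-37} = - \frac{1}{37} \approx -0.027027$)
$h{\left(V \right)} = V \left(-1 + V\right)$ ($h{\left(V \right)} = V \left(V - 1\right) = V \left(-1 + V\right)$)
$\left(-84 + Q\right) h{\left(1 - -1 \right)} = \left(-84 - \frac{1}{37}\right) \left(1 - -1\right) \left(-1 + \left(1 - -1\right)\right) = - \frac{3109 \left(1 + 1\right) \left(-1 + \left(1 + 1\right)\right)}{37} = - \frac{3109 \cdot 2 \left(-1 + 2\right)}{37} = - \frac{3109 \cdot 2 \cdot 1}{37} = \left(- \frac{3109}{37}\right) 2 = - \frac{6218}{37}$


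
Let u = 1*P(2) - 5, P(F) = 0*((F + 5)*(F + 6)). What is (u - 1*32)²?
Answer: 1369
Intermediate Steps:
P(F) = 0 (P(F) = 0*((5 + F)*(6 + F)) = 0)
u = -5 (u = 1*0 - 5 = 0 - 5 = -5)
(u - 1*32)² = (-5 - 1*32)² = (-5 - 32)² = (-37)² = 1369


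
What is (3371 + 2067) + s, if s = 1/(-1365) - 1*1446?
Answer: 5449079/1365 ≈ 3992.0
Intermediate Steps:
s = -1973791/1365 (s = -1/1365 - 1446 = -1973791/1365 ≈ -1446.0)
(3371 + 2067) + s = (3371 + 2067) - 1973791/1365 = 5438 - 1973791/1365 = 5449079/1365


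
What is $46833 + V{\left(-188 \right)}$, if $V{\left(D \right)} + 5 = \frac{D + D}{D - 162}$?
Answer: $\frac{8195088}{175} \approx 46829.0$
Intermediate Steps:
$V{\left(D \right)} = -5 + \frac{2 D}{-162 + D}$ ($V{\left(D \right)} = -5 + \frac{D + D}{D - 162} = -5 + \frac{2 D}{-162 + D}$)
$46833 + V{\left(-188 \right)} = 46833 + \frac{3 \left(270 - -188\right)}{-162 - 188} = 46833 + \frac{3 \left(270 + 188\right)}{-350} = 46833 + 3 \left(- \frac{1}{350}\right) 458 = 46833 - \frac{687}{175} = \frac{8195088}{175}$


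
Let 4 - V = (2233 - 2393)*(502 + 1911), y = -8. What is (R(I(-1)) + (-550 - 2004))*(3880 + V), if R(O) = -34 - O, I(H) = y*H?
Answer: -1012346544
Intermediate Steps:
I(H) = -8*H
V = 386084 (V = 4 - (2233 - 2393)*(502 + 1911) = 4 - (-160)*2413 = 4 - 1*(-386080) = 4 + 386080 = 386084)
(R(I(-1)) + (-550 - 2004))*(3880 + V) = ((-34 - (-8)*(-1)) + (-550 - 2004))*(3880 + 386084) = ((-34 - 1*8) - 2554)*389964 = ((-34 - 8) - 2554)*389964 = (-42 - 2554)*389964 = -2596*389964 = -1012346544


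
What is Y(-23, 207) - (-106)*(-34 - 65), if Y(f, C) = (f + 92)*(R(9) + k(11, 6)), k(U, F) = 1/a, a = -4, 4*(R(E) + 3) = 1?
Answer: -10701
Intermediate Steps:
R(E) = -11/4 (R(E) = -3 + (1/4)*1 = -3 + 1/4 = -11/4)
k(U, F) = -1/4 (k(U, F) = 1/(-4) = -1/4)
Y(f, C) = -276 - 3*f (Y(f, C) = (f + 92)*(-11/4 - 1/4) = (92 + f)*(-3) = -276 - 3*f)
Y(-23, 207) - (-106)*(-34 - 65) = (-276 - 3*(-23)) - (-106)*(-34 - 65) = (-276 + 69) - (-106)*(-99) = -207 - 1*10494 = -207 - 10494 = -10701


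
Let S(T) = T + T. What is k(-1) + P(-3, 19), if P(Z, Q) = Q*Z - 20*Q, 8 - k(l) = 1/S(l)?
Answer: -857/2 ≈ -428.50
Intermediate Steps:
S(T) = 2*T
k(l) = 8 - 1/(2*l)
P(Z, Q) = -20*Q + Q*Z
k(-1) + P(-3, 19) = (8 - ½/(-1)) + 19*(-20 - 3) = (8 - ½*(-1)) + 19*(-23) = (8 + ½) - 437 = 17/2 - 437 = -857/2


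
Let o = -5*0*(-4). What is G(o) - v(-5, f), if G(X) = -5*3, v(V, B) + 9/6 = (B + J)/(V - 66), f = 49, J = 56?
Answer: -1707/142 ≈ -12.021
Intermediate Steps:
v(V, B) = -3/2 + (56 + B)/(-66 + V) (v(V, B) = -3/2 + (B + 56)/(V - 66) = -3/2 + (56 + B)/(-66 + V))
o = 0 (o = 0*(-4) = 0)
G(X) = -15
G(o) - v(-5, f) = -15 - (155 + 49 - 3/2*(-5))/(-66 - 5) = -15 - (155 + 49 + 15/2)/(-71) = -15 - (-1)*423/(71*2) = -15 - 1*(-423/142) = -15 + 423/142 = -1707/142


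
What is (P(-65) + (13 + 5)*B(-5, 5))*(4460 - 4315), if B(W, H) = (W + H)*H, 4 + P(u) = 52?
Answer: 6960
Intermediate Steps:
P(u) = 48 (P(u) = -4 + 52 = 48)
B(W, H) = H*(H + W) (B(W, H) = (H + W)*H = H*(H + W))
(P(-65) + (13 + 5)*B(-5, 5))*(4460 - 4315) = (48 + (13 + 5)*(5*(5 - 5)))*(4460 - 4315) = (48 + 18*(5*0))*145 = (48 + 18*0)*145 = (48 + 0)*145 = 48*145 = 6960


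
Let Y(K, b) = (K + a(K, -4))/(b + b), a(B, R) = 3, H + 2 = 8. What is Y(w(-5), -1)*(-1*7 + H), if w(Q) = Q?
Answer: -1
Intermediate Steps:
H = 6 (H = -2 + 8 = 6)
Y(K, b) = (3 + K)/(2*b) (Y(K, b) = (K + 3)/(b + b) = (3 + K)/((2*b)) = (3 + K)*(1/(2*b)) = (3 + K)/(2*b))
Y(w(-5), -1)*(-1*7 + H) = ((½)*(3 - 5)/(-1))*(-1*7 + 6) = ((½)*(-1)*(-2))*(-7 + 6) = 1*(-1) = -1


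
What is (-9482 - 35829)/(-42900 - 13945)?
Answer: 45311/56845 ≈ 0.79710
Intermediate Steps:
(-9482 - 35829)/(-42900 - 13945) = -45311/(-56845) = -45311*(-1/56845) = 45311/56845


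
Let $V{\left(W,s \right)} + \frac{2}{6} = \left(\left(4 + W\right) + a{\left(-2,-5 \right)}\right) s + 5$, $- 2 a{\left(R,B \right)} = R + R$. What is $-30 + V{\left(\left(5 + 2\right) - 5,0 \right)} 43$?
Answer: $\frac{512}{3} \approx 170.67$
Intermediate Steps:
$a{\left(R,B \right)} = - R$ ($a{\left(R,B \right)} = - \frac{R + R}{2} = - \frac{2 R}{2} = - R$)
$V{\left(W,s \right)} = \frac{14}{3} + s \left(6 + W\right)$ ($V{\left(W,s \right)} = - \frac{1}{3} + \left(\left(\left(4 + W\right) - -2\right) s + 5\right) = - \frac{1}{3} + \left(\left(\left(4 + W\right) + 2\right) s + 5\right) = - \frac{1}{3} + \left(\left(6 + W\right) s + 5\right) = - \frac{1}{3} + \left(s \left(6 + W\right) + 5\right) = - \frac{1}{3} + \left(5 + s \left(6 + W\right)\right) = \frac{14}{3} + s \left(6 + W\right)$)
$-30 + V{\left(\left(5 + 2\right) - 5,0 \right)} 43 = -30 + \left(\frac{14}{3} + 6 \cdot 0 + \left(\left(5 + 2\right) - 5\right) 0\right) 43 = -30 + \left(\frac{14}{3} + 0 + \left(7 - 5\right) 0\right) 43 = -30 + \left(\frac{14}{3} + 0 + 2 \cdot 0\right) 43 = -30 + \left(\frac{14}{3} + 0 + 0\right) 43 = -30 + \frac{14}{3} \cdot 43 = -30 + \frac{602}{3} = \frac{512}{3}$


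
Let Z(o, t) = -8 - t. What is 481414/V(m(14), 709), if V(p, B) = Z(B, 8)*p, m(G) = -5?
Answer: 240707/40 ≈ 6017.7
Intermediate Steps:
V(p, B) = -16*p (V(p, B) = (-8 - 1*8)*p = (-8 - 8)*p = -16*p)
481414/V(m(14), 709) = 481414/((-16*(-5))) = 481414/80 = 481414*(1/80) = 240707/40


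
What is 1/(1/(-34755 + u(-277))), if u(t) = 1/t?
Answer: -9627136/277 ≈ -34755.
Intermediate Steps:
1/(1/(-34755 + u(-277))) = 1/(1/(-34755 + 1/(-277))) = 1/(1/(-34755 - 1/277)) = 1/(1/(-9627136/277)) = 1/(-277/9627136) = -9627136/277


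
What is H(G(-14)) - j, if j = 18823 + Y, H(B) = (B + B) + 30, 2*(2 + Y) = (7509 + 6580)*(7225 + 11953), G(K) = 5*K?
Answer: -135118352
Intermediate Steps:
Y = 135099419 (Y = -2 + ((7509 + 6580)*(7225 + 11953))/2 = -2 + (14089*19178)/2 = -2 + (½)*270198842 = -2 + 135099421 = 135099419)
H(B) = 30 + 2*B (H(B) = 2*B + 30 = 30 + 2*B)
j = 135118242 (j = 18823 + 135099419 = 135118242)
H(G(-14)) - j = (30 + 2*(5*(-14))) - 1*135118242 = (30 + 2*(-70)) - 135118242 = (30 - 140) - 135118242 = -110 - 135118242 = -135118352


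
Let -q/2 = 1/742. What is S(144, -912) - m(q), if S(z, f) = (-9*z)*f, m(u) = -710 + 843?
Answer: 1181819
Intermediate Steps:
q = -1/371 (q = -2/742 = -2*1/742 = -1/371 ≈ -0.0026954)
m(u) = 133
S(z, f) = -9*f*z
S(144, -912) - m(q) = -9*(-912)*144 - 1*133 = 1181952 - 133 = 1181819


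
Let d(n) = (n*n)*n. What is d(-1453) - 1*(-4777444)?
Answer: -3062809233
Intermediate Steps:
d(n) = n³ (d(n) = n²*n = n³)
d(-1453) - 1*(-4777444) = (-1453)³ - 1*(-4777444) = -3067586677 + 4777444 = -3062809233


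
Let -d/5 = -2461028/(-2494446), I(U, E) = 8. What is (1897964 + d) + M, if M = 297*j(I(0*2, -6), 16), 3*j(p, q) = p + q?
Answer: 76456180750/40233 ≈ 1.9003e+6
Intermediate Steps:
d = -198470/40233 (d = -(-12305140)/(-2494446) = -(-12305140)*(-1)/2494446 = -5*39694/40233 = -198470/40233 ≈ -4.9330)
j(p, q) = p/3 + q/3 (j(p, q) = (p + q)/3 = p/3 + q/3)
M = 2376 (M = 297*((⅓)*8 + (⅓)*16) = 297*(8/3 + 16/3) = 297*8 = 2376)
(1897964 + d) + M = (1897964 - 198470/40233) + 2376 = 76360587142/40233 + 2376 = 76456180750/40233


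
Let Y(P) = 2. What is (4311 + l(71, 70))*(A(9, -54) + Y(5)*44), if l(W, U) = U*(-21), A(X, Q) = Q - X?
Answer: 71025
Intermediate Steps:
l(W, U) = -21*U
(4311 + l(71, 70))*(A(9, -54) + Y(5)*44) = (4311 - 21*70)*((-54 - 1*9) + 2*44) = (4311 - 1470)*((-54 - 9) + 88) = 2841*(-63 + 88) = 2841*25 = 71025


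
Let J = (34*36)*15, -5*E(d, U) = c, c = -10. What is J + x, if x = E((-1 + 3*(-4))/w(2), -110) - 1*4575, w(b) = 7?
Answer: 13787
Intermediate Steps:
E(d, U) = 2 (E(d, U) = -⅕*(-10) = 2)
J = 18360 (J = 1224*15 = 18360)
x = -4573 (x = 2 - 1*4575 = 2 - 4575 = -4573)
J + x = 18360 - 4573 = 13787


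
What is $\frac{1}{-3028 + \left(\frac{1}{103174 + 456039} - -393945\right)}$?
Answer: $\frac{559213}{218605868322} \approx 2.5581 \cdot 10^{-6}$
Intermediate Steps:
$\frac{1}{-3028 + \left(\frac{1}{103174 + 456039} - -393945\right)} = \frac{1}{-3028 + \left(\frac{1}{559213} + 393945\right)} = \frac{1}{-3028 + \frac{220299165286}{559213}} = \frac{1}{\frac{218605868322}{559213}} = \frac{559213}{218605868322}$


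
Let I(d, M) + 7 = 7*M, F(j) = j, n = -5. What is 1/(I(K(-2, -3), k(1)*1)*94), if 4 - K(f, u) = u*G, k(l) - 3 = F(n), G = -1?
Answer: -1/1974 ≈ -0.00050659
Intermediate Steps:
k(l) = -2 (k(l) = 3 - 5 = -2)
K(f, u) = 4 + u (K(f, u) = 4 - u*(-1) = 4 - (-1)*u = 4 + u)
I(d, M) = -7 + 7*M
1/(I(K(-2, -3), k(1)*1)*94) = 1/((-7 + 7*(-2*1))*94) = 1/((-7 + 7*(-2))*94) = 1/((-7 - 14)*94) = 1/(-21*94) = 1/(-1974) = -1/1974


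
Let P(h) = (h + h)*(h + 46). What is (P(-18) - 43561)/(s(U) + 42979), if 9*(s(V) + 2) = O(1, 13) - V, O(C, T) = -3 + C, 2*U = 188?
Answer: -133707/128899 ≈ -1.0373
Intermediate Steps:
U = 94 (U = (1/2)*188 = 94)
P(h) = 2*h*(46 + h) (P(h) = (2*h)*(46 + h) = 2*h*(46 + h))
s(V) = -20/9 - V/9 (s(V) = -2 + ((-3 + 1) - V)/9 = -2 + (-2 - V)/9 = -2 + (-2/9 - V/9) = -20/9 - V/9)
(P(-18) - 43561)/(s(U) + 42979) = (2*(-18)*(46 - 18) - 43561)/((-20/9 - 1/9*94) + 42979) = (2*(-18)*28 - 43561)/((-20/9 - 94/9) + 42979) = (-1008 - 43561)/(-38/3 + 42979) = -44569/128899/3 = -44569*3/128899 = -133707/128899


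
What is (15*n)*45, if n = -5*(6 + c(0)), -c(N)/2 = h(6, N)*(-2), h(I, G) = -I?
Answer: 60750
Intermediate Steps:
c(N) = -24 (c(N) = -2*(-1*6)*(-2) = -(-12)*(-2) = -2*12 = -24)
n = 90 (n = -5*(6 - 24) = -5*(-18) = 90)
(15*n)*45 = (15*90)*45 = 1350*45 = 60750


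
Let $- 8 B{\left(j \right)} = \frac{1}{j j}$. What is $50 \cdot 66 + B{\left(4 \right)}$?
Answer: $\frac{422399}{128} \approx 3300.0$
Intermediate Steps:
$B{\left(j \right)} = - \frac{1}{8 j^{2}}$ ($B{\left(j \right)} = - \frac{\frac{1}{j} \frac{1}{j}}{8} = - \frac{1}{8 j^{2}}$)
$50 \cdot 66 + B{\left(4 \right)} = 50 \cdot 66 - \frac{1}{8 \cdot 16} = 3300 - \frac{1}{128} = \frac{422399}{128}$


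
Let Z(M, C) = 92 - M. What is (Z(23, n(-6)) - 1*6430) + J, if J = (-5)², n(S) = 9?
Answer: -6336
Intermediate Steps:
J = 25
(Z(23, n(-6)) - 1*6430) + J = ((92 - 1*23) - 1*6430) + 25 = ((92 - 23) - 6430) + 25 = (69 - 6430) + 25 = -6361 + 25 = -6336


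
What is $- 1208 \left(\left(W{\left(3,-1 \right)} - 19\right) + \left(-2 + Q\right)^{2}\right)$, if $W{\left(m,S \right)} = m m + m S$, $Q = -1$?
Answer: $4832$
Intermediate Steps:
$W{\left(m,S \right)} = m^{2} + S m$
$- 1208 \left(\left(W{\left(3,-1 \right)} - 19\right) + \left(-2 + Q\right)^{2}\right) = - 1208 \left(\left(3 \left(-1 + 3\right) - 19\right) + \left(-2 - 1\right)^{2}\right) = - 1208 \left(\left(3 \cdot 2 - 19\right) + \left(-3\right)^{2}\right) = - 1208 \left(\left(6 - 19\right) + 9\right) = - 1208 \left(-13 + 9\right) = \left(-1208\right) \left(-4\right) = 4832$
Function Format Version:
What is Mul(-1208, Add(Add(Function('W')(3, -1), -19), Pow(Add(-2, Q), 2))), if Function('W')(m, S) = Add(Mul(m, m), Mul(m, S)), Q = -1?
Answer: 4832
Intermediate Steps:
Function('W')(m, S) = Add(Pow(m, 2), Mul(S, m))
Mul(-1208, Add(Add(Function('W')(3, -1), -19), Pow(Add(-2, Q), 2))) = Mul(-1208, Add(Add(Mul(3, Add(-1, 3)), -19), Pow(Add(-2, -1), 2))) = Mul(-1208, Add(Add(Mul(3, 2), -19), Pow(-3, 2))) = Mul(-1208, Add(Add(6, -19), 9)) = Mul(-1208, Add(-13, 9)) = Mul(-1208, -4) = 4832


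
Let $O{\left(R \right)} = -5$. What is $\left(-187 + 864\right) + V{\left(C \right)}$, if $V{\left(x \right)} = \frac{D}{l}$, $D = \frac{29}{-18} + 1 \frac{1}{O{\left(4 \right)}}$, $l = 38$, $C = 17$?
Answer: $\frac{2315177}{3420} \approx 676.95$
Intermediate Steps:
$D = - \frac{163}{90}$ ($D = \frac{29}{-18} + 1 \frac{1}{-5} = 29 \left(- \frac{1}{18}\right) + 1 \left(- \frac{1}{5}\right) = - \frac{29}{18} - \frac{1}{5} = - \frac{163}{90} \approx -1.8111$)
$V{\left(x \right)} = - \frac{163}{3420}$ ($V{\left(x \right)} = - \frac{163}{90 \cdot 38} = \left(- \frac{163}{90}\right) \frac{1}{38} = - \frac{163}{3420}$)
$\left(-187 + 864\right) + V{\left(C \right)} = \left(-187 + 864\right) - \frac{163}{3420} = 677 - \frac{163}{3420} = \frac{2315177}{3420}$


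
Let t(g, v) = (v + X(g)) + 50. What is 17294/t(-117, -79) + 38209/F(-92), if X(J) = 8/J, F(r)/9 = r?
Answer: -1805322353/2816028 ≈ -641.09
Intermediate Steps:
F(r) = 9*r
t(g, v) = 50 + v + 8/g (t(g, v) = (v + 8/g) + 50 = 50 + v + 8/g)
17294/t(-117, -79) + 38209/F(-92) = 17294/(50 - 79 + 8/(-117)) + 38209/((9*(-92))) = 17294/(50 - 79 + 8*(-1/117)) + 38209/(-828) = 17294/(50 - 79 - 8/117) + 38209*(-1/828) = 17294/(-3401/117) - 38209/828 = 17294*(-117/3401) - 38209/828 = -2023398/3401 - 38209/828 = -1805322353/2816028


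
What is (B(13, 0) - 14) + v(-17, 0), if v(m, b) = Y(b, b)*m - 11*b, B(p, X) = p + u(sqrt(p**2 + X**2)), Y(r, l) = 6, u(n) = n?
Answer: -90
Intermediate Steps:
B(p, X) = p + sqrt(X**2 + p**2) (B(p, X) = p + sqrt(p**2 + X**2) = p + sqrt(X**2 + p**2))
v(m, b) = -11*b + 6*m (v(m, b) = 6*m - 11*b = -11*b + 6*m)
(B(13, 0) - 14) + v(-17, 0) = ((13 + sqrt(0**2 + 13**2)) - 14) + (-11*0 + 6*(-17)) = ((13 + sqrt(0 + 169)) - 14) + (0 - 102) = ((13 + sqrt(169)) - 14) - 102 = ((13 + 13) - 14) - 102 = (26 - 14) - 102 = 12 - 102 = -90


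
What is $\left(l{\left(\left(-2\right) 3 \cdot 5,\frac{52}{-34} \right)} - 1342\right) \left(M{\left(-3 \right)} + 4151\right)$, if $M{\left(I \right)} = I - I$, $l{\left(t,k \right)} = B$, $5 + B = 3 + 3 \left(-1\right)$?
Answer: $-5591397$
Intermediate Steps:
$B = -5$ ($B = -5 + \left(3 + 3 \left(-1\right)\right) = -5 + \left(3 - 3\right) = -5 + 0 = -5$)
$l{\left(t,k \right)} = -5$
$M{\left(I \right)} = 0$
$\left(l{\left(\left(-2\right) 3 \cdot 5,\frac{52}{-34} \right)} - 1342\right) \left(M{\left(-3 \right)} + 4151\right) = \left(-5 - 1342\right) \left(0 + 4151\right) = \left(-1347\right) 4151 = -5591397$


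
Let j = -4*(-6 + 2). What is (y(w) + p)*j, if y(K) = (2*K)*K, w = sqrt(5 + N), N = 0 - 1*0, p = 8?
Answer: 288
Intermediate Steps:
N = 0 (N = 0 + 0 = 0)
j = 16 (j = -4*(-4) = 16)
w = sqrt(5) (w = sqrt(5 + 0) = sqrt(5) ≈ 2.2361)
y(K) = 2*K**2
(y(w) + p)*j = (2*(sqrt(5))**2 + 8)*16 = (2*5 + 8)*16 = (10 + 8)*16 = 18*16 = 288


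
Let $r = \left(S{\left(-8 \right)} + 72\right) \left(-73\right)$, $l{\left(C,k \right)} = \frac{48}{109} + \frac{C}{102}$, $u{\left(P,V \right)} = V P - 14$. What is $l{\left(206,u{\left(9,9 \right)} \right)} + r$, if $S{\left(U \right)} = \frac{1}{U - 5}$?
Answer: $- \frac{379251770}{72267} \approx -5247.9$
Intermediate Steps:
$S{\left(U \right)} = \frac{1}{-5 + U}$
$u{\left(P,V \right)} = -14 + P V$ ($u{\left(P,V \right)} = P V - 14 = -14 + P V$)
$l{\left(C,k \right)} = \frac{48}{109} + \frac{C}{102}$ ($l{\left(C,k \right)} = 48 \cdot \frac{1}{109} + C \frac{1}{102} = \frac{48}{109} + \frac{C}{102}$)
$r = - \frac{68255}{13}$ ($r = \left(\frac{1}{-5 - 8} + 72\right) \left(-73\right) = \left(\frac{1}{-13} + 72\right) \left(-73\right) = \left(- \frac{1}{13} + 72\right) \left(-73\right) = \frac{935}{13} \left(-73\right) = - \frac{68255}{13} \approx -5250.4$)
$l{\left(206,u{\left(9,9 \right)} \right)} + r = \left(\frac{48}{109} + \frac{1}{102} \cdot 206\right) - \frac{68255}{13} = \left(\frac{48}{109} + \frac{103}{51}\right) - \frac{68255}{13} = \frac{13675}{5559} - \frac{68255}{13} = - \frac{379251770}{72267}$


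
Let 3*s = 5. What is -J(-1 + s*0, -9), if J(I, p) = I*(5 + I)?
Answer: 4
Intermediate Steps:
s = 5/3 (s = (⅓)*5 = 5/3 ≈ 1.6667)
-J(-1 + s*0, -9) = -(-1 + (5/3)*0)*(5 + (-1 + (5/3)*0)) = -(-1 + 0)*(5 + (-1 + 0)) = -(-1)*(5 - 1) = -(-1)*4 = -1*(-4) = 4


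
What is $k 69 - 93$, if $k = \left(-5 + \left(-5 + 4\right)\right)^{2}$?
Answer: $2391$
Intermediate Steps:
$k = 36$ ($k = \left(-5 - 1\right)^{2} = \left(-6\right)^{2} = 36$)
$k 69 - 93 = 36 \cdot 69 - 93 = 2484 - 93 = 2391$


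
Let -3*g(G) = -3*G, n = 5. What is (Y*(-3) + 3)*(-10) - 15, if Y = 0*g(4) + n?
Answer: 105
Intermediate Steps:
g(G) = G (g(G) = -(-1)*G = G)
Y = 5 (Y = 0*4 + 5 = 0 + 5 = 5)
(Y*(-3) + 3)*(-10) - 15 = (5*(-3) + 3)*(-10) - 15 = (-15 + 3)*(-10) - 15 = -12*(-10) - 15 = 120 - 15 = 105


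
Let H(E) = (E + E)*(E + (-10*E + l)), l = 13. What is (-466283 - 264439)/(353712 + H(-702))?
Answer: 121787/1422502 ≈ 0.085615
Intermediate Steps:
H(E) = 2*E*(13 - 9*E) (H(E) = (E + E)*(E + (-10*E + 13)) = (2*E)*(E + (13 - 10*E)) = (2*E)*(13 - 9*E) = 2*E*(13 - 9*E))
(-466283 - 264439)/(353712 + H(-702)) = (-466283 - 264439)/(353712 + 2*(-702)*(13 - 9*(-702))) = -730722/(353712 + 2*(-702)*(13 + 6318)) = -730722/(353712 + 2*(-702)*6331) = -730722/(353712 - 8888724) = -730722/(-8535012) = -730722*(-1/8535012) = 121787/1422502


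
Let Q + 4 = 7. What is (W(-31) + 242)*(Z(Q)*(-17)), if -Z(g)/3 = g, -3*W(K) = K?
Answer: 38607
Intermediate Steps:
Q = 3 (Q = -4 + 7 = 3)
W(K) = -K/3
Z(g) = -3*g
(W(-31) + 242)*(Z(Q)*(-17)) = (-⅓*(-31) + 242)*(-3*3*(-17)) = (31/3 + 242)*(-9*(-17)) = (757/3)*153 = 38607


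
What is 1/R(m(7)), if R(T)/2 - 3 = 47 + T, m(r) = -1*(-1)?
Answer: 1/102 ≈ 0.0098039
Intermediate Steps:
m(r) = 1
R(T) = 100 + 2*T (R(T) = 6 + 2*(47 + T) = 6 + (94 + 2*T) = 100 + 2*T)
1/R(m(7)) = 1/(100 + 2*1) = 1/(100 + 2) = 1/102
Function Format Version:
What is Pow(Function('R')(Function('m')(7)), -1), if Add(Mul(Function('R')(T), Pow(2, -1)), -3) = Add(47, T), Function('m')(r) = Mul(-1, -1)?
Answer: Rational(1, 102) ≈ 0.0098039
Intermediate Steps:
Function('m')(r) = 1
Function('R')(T) = Add(100, Mul(2, T)) (Function('R')(T) = Add(6, Mul(2, Add(47, T))) = Add(6, Add(94, Mul(2, T))) = Add(100, Mul(2, T)))
Pow(Function('R')(Function('m')(7)), -1) = Pow(Add(100, Mul(2, 1)), -1) = Pow(Add(100, 2), -1) = Pow(102, -1) = Rational(1, 102)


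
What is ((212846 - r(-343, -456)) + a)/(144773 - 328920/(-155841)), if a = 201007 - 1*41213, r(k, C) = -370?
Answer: 19376750470/7520632671 ≈ 2.5765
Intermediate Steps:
a = 159794 (a = 201007 - 41213 = 159794)
((212846 - r(-343, -456)) + a)/(144773 - 328920/(-155841)) = ((212846 - 1*(-370)) + 159794)/(144773 - 328920/(-155841)) = ((212846 + 370) + 159794)/(144773 - 328920*(-1/155841)) = (213216 + 159794)/(144773 + 109640/51947) = 373010/(7520632671/51947) = 373010*(51947/7520632671) = 19376750470/7520632671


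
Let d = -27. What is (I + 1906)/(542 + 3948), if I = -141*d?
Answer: 5713/4490 ≈ 1.2724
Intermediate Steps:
I = 3807 (I = -141*(-27) = 3807)
(I + 1906)/(542 + 3948) = (3807 + 1906)/(542 + 3948) = 5713/4490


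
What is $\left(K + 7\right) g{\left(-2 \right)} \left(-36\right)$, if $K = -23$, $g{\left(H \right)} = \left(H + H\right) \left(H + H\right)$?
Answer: $9216$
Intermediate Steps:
$g{\left(H \right)} = 4 H^{2}$ ($g{\left(H \right)} = 2 H 2 H = 4 H^{2}$)
$\left(K + 7\right) g{\left(-2 \right)} \left(-36\right) = \left(-23 + 7\right) 4 \left(-2\right)^{2} \left(-36\right) = - 16 \cdot 4 \cdot 4 \left(-36\right) = \left(-16\right) 16 \left(-36\right) = \left(-256\right) \left(-36\right) = 9216$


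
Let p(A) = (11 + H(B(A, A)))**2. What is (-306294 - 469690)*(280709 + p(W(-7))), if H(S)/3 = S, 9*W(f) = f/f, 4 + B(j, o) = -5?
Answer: -218024344560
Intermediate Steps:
B(j, o) = -9 (B(j, o) = -4 - 5 = -9)
W(f) = 1/9 (W(f) = (f/f)/9 = (1/9)*1 = 1/9)
H(S) = 3*S
p(A) = 256 (p(A) = (11 + 3*(-9))**2 = (11 - 27)**2 = (-16)**2 = 256)
(-306294 - 469690)*(280709 + p(W(-7))) = (-306294 - 469690)*(280709 + 256) = -775984*280965 = -218024344560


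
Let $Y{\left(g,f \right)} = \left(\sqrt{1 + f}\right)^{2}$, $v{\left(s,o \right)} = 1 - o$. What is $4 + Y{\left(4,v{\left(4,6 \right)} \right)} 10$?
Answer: $-36$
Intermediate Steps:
$Y{\left(g,f \right)} = 1 + f$
$4 + Y{\left(4,v{\left(4,6 \right)} \right)} 10 = 4 + \left(1 + \left(1 - 6\right)\right) 10 = 4 + \left(1 - 5\right) 10 = 4 - 40 = -36$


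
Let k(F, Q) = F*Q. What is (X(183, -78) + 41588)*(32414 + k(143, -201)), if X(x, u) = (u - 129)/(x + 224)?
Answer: 62135746139/407 ≈ 1.5267e+8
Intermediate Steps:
X(x, u) = (-129 + u)/(224 + x)
(X(183, -78) + 41588)*(32414 + k(143, -201)) = ((-129 - 78)/(224 + 183) + 41588)*(32414 + 143*(-201)) = (-207/407 + 41588)*(32414 - 28743) = ((1/407)*(-207) + 41588)*3671 = (-207/407 + 41588)*3671 = (16926109/407)*3671 = 62135746139/407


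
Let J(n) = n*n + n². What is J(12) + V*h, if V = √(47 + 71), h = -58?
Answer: 288 - 58*√118 ≈ -342.04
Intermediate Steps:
J(n) = 2*n² (J(n) = n² + n² = 2*n²)
V = √118 ≈ 10.863
J(12) + V*h = 2*12² + √118*(-58) = 2*144 - 58*√118 = 288 - 58*√118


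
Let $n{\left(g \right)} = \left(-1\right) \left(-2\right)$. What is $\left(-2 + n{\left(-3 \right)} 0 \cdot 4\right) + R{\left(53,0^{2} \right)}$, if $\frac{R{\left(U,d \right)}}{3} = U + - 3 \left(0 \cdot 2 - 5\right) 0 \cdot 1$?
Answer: $157$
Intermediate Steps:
$n{\left(g \right)} = 2$
$R{\left(U,d \right)} = 3 U$ ($R{\left(U,d \right)} = 3 \left(U + - 3 \left(0 \cdot 2 - 5\right) 0 \cdot 1\right) = 3 \left(U + - 3 \left(0 - 5\right) 0 \cdot 1\right) = 3 \left(U + \left(-3\right) \left(-5\right) 0 \cdot 1\right) = 3 \left(U + 15 \cdot 0 \cdot 1\right) = 3 \left(U + 0 \cdot 1\right) = 3 \left(U + 0\right) = 3 U$)
$\left(-2 + n{\left(-3 \right)} 0 \cdot 4\right) + R{\left(53,0^{2} \right)} = \left(-2 + 2 \cdot 0 \cdot 4\right) + 3 \cdot 53 = \left(-2 + 2 \cdot 0\right) + 159 = \left(-2 + 0\right) + 159 = -2 + 159 = 157$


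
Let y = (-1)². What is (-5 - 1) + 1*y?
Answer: -5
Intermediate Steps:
y = 1
(-5 - 1) + 1*y = (-5 - 1) + 1*1 = -6 + 1 = -5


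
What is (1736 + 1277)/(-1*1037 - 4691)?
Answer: -3013/5728 ≈ -0.52601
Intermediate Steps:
(1736 + 1277)/(-1*1037 - 4691) = 3013/(-1037 - 4691) = 3013/(-5728) = 3013*(-1/5728) = -3013/5728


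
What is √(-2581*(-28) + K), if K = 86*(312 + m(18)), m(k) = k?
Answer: 2*√25162 ≈ 317.25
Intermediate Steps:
K = 28380 (K = 86*(312 + 18) = 86*330 = 28380)
√(-2581*(-28) + K) = √(-2581*(-28) + 28380) = √(72268 + 28380) = √100648 = 2*√25162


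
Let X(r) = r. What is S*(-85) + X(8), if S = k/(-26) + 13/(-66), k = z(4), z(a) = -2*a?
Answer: -1211/858 ≈ -1.4114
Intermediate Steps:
k = -8 (k = -2*4 = -8)
S = 95/858 (S = -8/(-26) + 13/(-66) = -8*(-1/26) + 13*(-1/66) = 4/13 - 13/66 = 95/858 ≈ 0.11072)
S*(-85) + X(8) = (95/858)*(-85) + 8 = -8075/858 + 8 = -1211/858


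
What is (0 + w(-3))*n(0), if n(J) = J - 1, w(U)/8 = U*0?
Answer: 0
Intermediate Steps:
w(U) = 0 (w(U) = 8*(U*0) = 8*0 = 0)
n(J) = -1 + J
(0 + w(-3))*n(0) = (0 + 0)*(-1 + 0) = 0*(-1) = 0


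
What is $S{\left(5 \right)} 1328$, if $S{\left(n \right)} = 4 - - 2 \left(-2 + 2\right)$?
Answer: $5312$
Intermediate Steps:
$S{\left(n \right)} = 4$ ($S{\left(n \right)} = 4 - \left(-2\right) 0 = 4 - 0 = 4 + 0 = 4$)
$S{\left(5 \right)} 1328 = 4 \cdot 1328 = 5312$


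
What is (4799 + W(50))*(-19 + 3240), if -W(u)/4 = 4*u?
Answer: 12880779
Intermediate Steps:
W(u) = -16*u
(4799 + W(50))*(-19 + 3240) = (4799 - 16*50)*(-19 + 3240) = (4799 - 800)*3221 = 3999*3221 = 12880779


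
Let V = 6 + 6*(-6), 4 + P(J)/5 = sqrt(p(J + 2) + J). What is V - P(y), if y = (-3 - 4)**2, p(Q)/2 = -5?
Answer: -10 - 5*sqrt(39) ≈ -41.225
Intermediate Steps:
p(Q) = -10 (p(Q) = 2*(-5) = -10)
y = 49 (y = (-7)**2 = 49)
P(J) = -20 + 5*sqrt(-10 + J)
V = -30 (V = 6 - 36 = -30)
V - P(y) = -30 - (-20 + 5*sqrt(-10 + 49)) = -30 - (-20 + 5*sqrt(39)) = -30 + (20 - 5*sqrt(39)) = -10 - 5*sqrt(39)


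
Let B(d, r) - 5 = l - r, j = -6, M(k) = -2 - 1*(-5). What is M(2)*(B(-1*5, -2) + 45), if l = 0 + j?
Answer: 138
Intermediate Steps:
M(k) = 3 (M(k) = -2 + 5 = 3)
l = -6 (l = 0 - 6 = -6)
B(d, r) = -1 - r (B(d, r) = 5 + (-6 - r) = -1 - r)
M(2)*(B(-1*5, -2) + 45) = 3*((-1 - 1*(-2)) + 45) = 3*((-1 + 2) + 45) = 3*(1 + 45) = 3*46 = 138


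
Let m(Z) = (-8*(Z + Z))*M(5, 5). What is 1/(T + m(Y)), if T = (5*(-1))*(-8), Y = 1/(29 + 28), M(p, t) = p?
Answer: 57/2200 ≈ 0.025909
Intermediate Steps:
Y = 1/57 ≈ 0.017544
m(Z) = -80*Z (m(Z) = -8*(Z + Z)*5 = -8*2*Z*5 = -16*Z*5 = -80*Z)
T = 40 (T = -5*(-8) = 40)
1/(T + m(Y)) = 1/(40 - 80*1/57) = 1/(40 - 80/57) = 1/(2200/57) = 57/2200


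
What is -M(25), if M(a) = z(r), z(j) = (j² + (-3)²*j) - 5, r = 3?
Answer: -31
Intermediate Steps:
z(j) = -5 + j² + 9*j (z(j) = (j² + 9*j) - 5 = -5 + j² + 9*j)
M(a) = 31 (M(a) = -5 + 3² + 9*3 = -5 + 9 + 27 = 31)
-M(25) = -1*31 = -31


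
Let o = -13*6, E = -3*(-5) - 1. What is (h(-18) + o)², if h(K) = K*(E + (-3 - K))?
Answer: 360000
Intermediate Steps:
E = 14 (E = 15 - 1 = 14)
o = -78
h(K) = K*(11 - K) (h(K) = K*(14 + (-3 - K)) = K*(11 - K))
(h(-18) + o)² = (-18*(11 - 1*(-18)) - 78)² = (-18*(11 + 18) - 78)² = (-18*29 - 78)² = (-522 - 78)² = (-600)² = 360000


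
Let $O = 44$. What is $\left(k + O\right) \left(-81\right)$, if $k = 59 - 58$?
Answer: $-3645$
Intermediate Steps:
$k = 1$
$\left(k + O\right) \left(-81\right) = \left(1 + 44\right) \left(-81\right) = 45 \left(-81\right) = -3645$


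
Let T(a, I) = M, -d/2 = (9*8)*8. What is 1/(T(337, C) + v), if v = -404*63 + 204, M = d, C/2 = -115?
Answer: -1/26400 ≈ -3.7879e-5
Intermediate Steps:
C = -230 (C = 2*(-115) = -230)
d = -1152 (d = -2*9*8*8 = -144*8 = -2*576 = -1152)
M = -1152
T(a, I) = -1152
v = -25248 (v = -25452 + 204 = -25248)
1/(T(337, C) + v) = 1/(-1152 - 25248) = 1/(-26400) = -1/26400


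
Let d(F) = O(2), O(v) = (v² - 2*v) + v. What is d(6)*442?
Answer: 884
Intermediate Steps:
O(v) = v² - v
d(F) = 2 (d(F) = 2*(-1 + 2) = 2*1 = 2)
d(6)*442 = 2*442 = 884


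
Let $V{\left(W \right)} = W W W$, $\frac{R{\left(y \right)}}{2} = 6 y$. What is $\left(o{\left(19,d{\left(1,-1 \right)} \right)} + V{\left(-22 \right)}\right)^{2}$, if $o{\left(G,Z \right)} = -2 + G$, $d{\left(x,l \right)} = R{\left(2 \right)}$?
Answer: $113018161$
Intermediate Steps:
$R{\left(y \right)} = 12 y$ ($R{\left(y \right)} = 2 \cdot 6 y = 12 y$)
$V{\left(W \right)} = W^{3}$ ($V{\left(W \right)} = W^{2} W = W^{3}$)
$d{\left(x,l \right)} = 24$ ($d{\left(x,l \right)} = 12 \cdot 2 = 24$)
$\left(o{\left(19,d{\left(1,-1 \right)} \right)} + V{\left(-22 \right)}\right)^{2} = \left(\left(-2 + 19\right) + \left(-22\right)^{3}\right)^{2} = \left(17 - 10648\right)^{2} = \left(-10631\right)^{2} = 113018161$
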